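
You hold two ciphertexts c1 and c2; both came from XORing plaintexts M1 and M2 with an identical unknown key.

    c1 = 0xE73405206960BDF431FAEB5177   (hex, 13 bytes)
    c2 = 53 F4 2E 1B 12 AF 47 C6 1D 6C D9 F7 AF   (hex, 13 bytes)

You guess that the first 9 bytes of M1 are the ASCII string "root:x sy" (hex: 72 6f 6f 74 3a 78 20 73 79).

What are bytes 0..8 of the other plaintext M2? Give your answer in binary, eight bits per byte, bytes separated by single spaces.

11000110 10101111 01000100 01001111 01000001 10110111 11011010 01000001 01010101

First, c1 ⊕ c2 = (M1 ⊕ K) ⊕ (M2 ⊕ K) = M1 ⊕ M2, so the key drops out. Then M2 = (M1 ⊕ M2) ⊕ M1 over the first 9 bytes.
byte 0: (e7 XOR 53) XOR 72 = b4 XOR 72 = c6
byte 1: (34 XOR f4) XOR 6f = c0 XOR 6f = af
byte 2: (05 XOR 2e) XOR 6f = 2b XOR 6f = 44
byte 3: (20 XOR 1b) XOR 74 = 3b XOR 74 = 4f
byte 4: (69 XOR 12) XOR 3a = 7b XOR 3a = 41
byte 5: (60 XOR af) XOR 78 = cf XOR 78 = b7
byte 6: (bd XOR 47) XOR 20 = fa XOR 20 = da
byte 7: (f4 XOR c6) XOR 73 = 32 XOR 73 = 41
byte 8: (31 XOR 1d) XOR 79 = 2c XOR 79 = 55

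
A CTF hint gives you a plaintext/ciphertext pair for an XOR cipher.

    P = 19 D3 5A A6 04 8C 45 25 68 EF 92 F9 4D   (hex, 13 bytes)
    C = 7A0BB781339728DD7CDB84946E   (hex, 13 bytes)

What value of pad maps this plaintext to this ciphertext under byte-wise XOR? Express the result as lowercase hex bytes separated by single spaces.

Since C = P ⊕ pad, XORing both sides with P gives pad = P ⊕ C.
19 ^ 7a = 63
d3 ^ 0b = d8
5a ^ b7 = ed
a6 ^ 81 = 27
04 ^ 33 = 37
8c ^ 97 = 1b
45 ^ 28 = 6d
25 ^ dd = f8
68 ^ 7c = 14
ef ^ db = 34
92 ^ 84 = 16
f9 ^ 94 = 6d
4d ^ 6e = 23

63 d8 ed 27 37 1b 6d f8 14 34 16 6d 23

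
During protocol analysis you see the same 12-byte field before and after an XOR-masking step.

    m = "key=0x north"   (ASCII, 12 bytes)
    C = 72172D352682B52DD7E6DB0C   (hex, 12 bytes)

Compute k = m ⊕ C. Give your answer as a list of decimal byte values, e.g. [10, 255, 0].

[25, 114, 84, 8, 22, 250, 149, 67, 184, 148, 175, 100]

Since C = m ⊕ k, XORing both sides with m gives k = m ⊕ C.
6b XOR 72 = 19
65 XOR 17 = 72
79 XOR 2d = 54
3d XOR 35 = 08
30 XOR 26 = 16
78 XOR 82 = fa
20 XOR b5 = 95
6e XOR 2d = 43
6f XOR d7 = b8
72 XOR e6 = 94
74 XOR db = af
68 XOR 0c = 64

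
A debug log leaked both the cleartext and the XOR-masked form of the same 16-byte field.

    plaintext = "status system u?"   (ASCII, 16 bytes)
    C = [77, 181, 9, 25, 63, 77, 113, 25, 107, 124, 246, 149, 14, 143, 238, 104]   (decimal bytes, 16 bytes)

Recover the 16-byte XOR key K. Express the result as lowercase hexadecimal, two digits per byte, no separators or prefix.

Since C = plaintext ⊕ K, XORing both sides with plaintext gives K = plaintext ⊕ C.
73 xor 4d = 3e
74 xor b5 = c1
61 xor 09 = 68
74 xor 19 = 6d
75 xor 3f = 4a
73 xor 4d = 3e
20 xor 71 = 51
73 xor 19 = 6a
79 xor 6b = 12
73 xor 7c = 0f
74 xor f6 = 82
65 xor 95 = f0
6d xor 0e = 63
20 xor 8f = af
75 xor ee = 9b
3f xor 68 = 57

3ec1686d4a3e516a120f82f063af9b57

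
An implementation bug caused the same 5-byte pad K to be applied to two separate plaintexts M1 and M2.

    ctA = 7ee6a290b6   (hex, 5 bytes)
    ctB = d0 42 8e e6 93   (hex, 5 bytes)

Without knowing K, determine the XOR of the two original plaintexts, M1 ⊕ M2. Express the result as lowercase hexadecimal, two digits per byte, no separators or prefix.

ctA ⊕ ctB = (M1 ⊕ K) ⊕ (M2 ⊕ K) = M1 ⊕ M2 — the shared key cancels under XOR.
7e XOR d0 = ae
e6 XOR 42 = a4
a2 XOR 8e = 2c
90 XOR e6 = 76
b6 XOR 93 = 25

aea42c7625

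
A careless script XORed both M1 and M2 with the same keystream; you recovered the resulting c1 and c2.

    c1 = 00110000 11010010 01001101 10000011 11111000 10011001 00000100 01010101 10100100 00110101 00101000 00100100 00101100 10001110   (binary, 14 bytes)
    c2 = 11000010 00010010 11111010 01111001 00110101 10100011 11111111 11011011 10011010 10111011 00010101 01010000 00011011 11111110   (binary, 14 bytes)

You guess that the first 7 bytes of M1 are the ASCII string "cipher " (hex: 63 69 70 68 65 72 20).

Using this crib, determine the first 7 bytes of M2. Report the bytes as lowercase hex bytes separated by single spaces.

91 a9 c7 92 a8 48 db

First, c1 ⊕ c2 = (M1 ⊕ K) ⊕ (M2 ⊕ K) = M1 ⊕ M2, so the key drops out. Then M2 = (M1 ⊕ M2) ⊕ M1 over the first 7 bytes.
byte 0: (30 ⊕ c2) ⊕ 63 = f2 ⊕ 63 = 91
byte 1: (d2 ⊕ 12) ⊕ 69 = c0 ⊕ 69 = a9
byte 2: (4d ⊕ fa) ⊕ 70 = b7 ⊕ 70 = c7
byte 3: (83 ⊕ 79) ⊕ 68 = fa ⊕ 68 = 92
byte 4: (f8 ⊕ 35) ⊕ 65 = cd ⊕ 65 = a8
byte 5: (99 ⊕ a3) ⊕ 72 = 3a ⊕ 72 = 48
byte 6: (04 ⊕ ff) ⊕ 20 = fb ⊕ 20 = db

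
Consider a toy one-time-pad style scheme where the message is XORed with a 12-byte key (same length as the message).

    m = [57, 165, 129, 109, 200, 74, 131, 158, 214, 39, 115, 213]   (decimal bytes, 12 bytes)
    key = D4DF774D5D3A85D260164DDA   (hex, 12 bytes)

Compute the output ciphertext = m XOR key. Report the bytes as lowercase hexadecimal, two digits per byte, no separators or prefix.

ed7af6209570064cb6313e0f

byte 0: 39 xor d4 = ed
byte 1: a5 xor df = 7a
byte 2: 81 xor 77 = f6
byte 3: 6d xor 4d = 20
byte 4: c8 xor 5d = 95
byte 5: 4a xor 3a = 70
byte 6: 83 xor 85 = 06
byte 7: 9e xor d2 = 4c
byte 8: d6 xor 60 = b6
byte 9: 27 xor 16 = 31
byte 10: 73 xor 4d = 3e
byte 11: d5 xor da = 0f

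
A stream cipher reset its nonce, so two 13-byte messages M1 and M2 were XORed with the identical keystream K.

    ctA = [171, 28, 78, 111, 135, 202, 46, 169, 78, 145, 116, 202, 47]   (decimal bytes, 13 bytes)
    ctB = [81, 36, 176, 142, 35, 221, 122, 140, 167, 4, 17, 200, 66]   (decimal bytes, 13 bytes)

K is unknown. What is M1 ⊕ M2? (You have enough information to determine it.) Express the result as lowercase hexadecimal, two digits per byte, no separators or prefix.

ctA ⊕ ctB = (M1 ⊕ K) ⊕ (M2 ⊕ K) = M1 ⊕ M2 — the shared key cancels under XOR.
ab ⊕ 51 = fa
1c ⊕ 24 = 38
4e ⊕ b0 = fe
6f ⊕ 8e = e1
87 ⊕ 23 = a4
ca ⊕ dd = 17
2e ⊕ 7a = 54
a9 ⊕ 8c = 25
4e ⊕ a7 = e9
91 ⊕ 04 = 95
74 ⊕ 11 = 65
ca ⊕ c8 = 02
2f ⊕ 42 = 6d

fa38fee1a4175425e99565026d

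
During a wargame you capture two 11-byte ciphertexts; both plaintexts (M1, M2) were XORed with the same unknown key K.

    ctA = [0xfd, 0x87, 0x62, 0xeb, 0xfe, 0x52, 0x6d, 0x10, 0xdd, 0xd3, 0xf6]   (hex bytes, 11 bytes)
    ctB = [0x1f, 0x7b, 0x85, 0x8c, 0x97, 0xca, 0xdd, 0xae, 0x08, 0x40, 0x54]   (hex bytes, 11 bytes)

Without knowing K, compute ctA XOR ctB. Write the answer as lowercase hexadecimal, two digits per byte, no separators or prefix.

ctA ⊕ ctB = (M1 ⊕ K) ⊕ (M2 ⊕ K) = M1 ⊕ M2 — the shared key cancels under XOR.
byte 0: fd xor 1f = e2
byte 1: 87 xor 7b = fc
byte 2: 62 xor 85 = e7
byte 3: eb xor 8c = 67
byte 4: fe xor 97 = 69
byte 5: 52 xor ca = 98
byte 6: 6d xor dd = b0
byte 7: 10 xor ae = be
byte 8: dd xor 08 = d5
byte 9: d3 xor 40 = 93
byte 10: f6 xor 54 = a2

e2fce7676998b0bed593a2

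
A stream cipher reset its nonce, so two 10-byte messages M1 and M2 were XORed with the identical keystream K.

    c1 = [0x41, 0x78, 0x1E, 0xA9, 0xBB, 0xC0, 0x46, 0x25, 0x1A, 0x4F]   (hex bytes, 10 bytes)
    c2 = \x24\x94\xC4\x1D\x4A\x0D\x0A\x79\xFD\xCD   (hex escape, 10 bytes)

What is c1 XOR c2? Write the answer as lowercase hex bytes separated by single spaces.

c1 ⊕ c2 = (M1 ⊕ K) ⊕ (M2 ⊕ K) = M1 ⊕ M2 — the shared key cancels under XOR.
41 xor 24 = 65
78 xor 94 = ec
1e xor c4 = da
a9 xor 1d = b4
bb xor 4a = f1
c0 xor 0d = cd
46 xor 0a = 4c
25 xor 79 = 5c
1a xor fd = e7
4f xor cd = 82

65 ec da b4 f1 cd 4c 5c e7 82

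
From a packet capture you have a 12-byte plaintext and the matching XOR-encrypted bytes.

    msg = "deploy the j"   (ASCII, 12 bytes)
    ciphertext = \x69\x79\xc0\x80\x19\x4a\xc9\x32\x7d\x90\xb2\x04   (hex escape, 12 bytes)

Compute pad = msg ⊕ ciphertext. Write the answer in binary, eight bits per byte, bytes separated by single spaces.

00001101 00011100 10110000 11101100 01110110 00110011 11101001 01000110 00010101 11110101 10010010 01101110

Since ciphertext = msg ⊕ pad, XORing both sides with msg gives pad = msg ⊕ ciphertext.
64 ⊕ 69 = 0d
65 ⊕ 79 = 1c
70 ⊕ c0 = b0
6c ⊕ 80 = ec
6f ⊕ 19 = 76
79 ⊕ 4a = 33
20 ⊕ c9 = e9
74 ⊕ 32 = 46
68 ⊕ 7d = 15
65 ⊕ 90 = f5
20 ⊕ b2 = 92
6a ⊕ 04 = 6e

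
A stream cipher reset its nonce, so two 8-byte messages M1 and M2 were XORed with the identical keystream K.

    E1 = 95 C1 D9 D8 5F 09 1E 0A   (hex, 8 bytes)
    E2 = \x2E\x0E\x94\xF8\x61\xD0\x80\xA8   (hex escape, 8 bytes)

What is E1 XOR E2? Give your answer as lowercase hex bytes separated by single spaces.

E1 ⊕ E2 = (M1 ⊕ K) ⊕ (M2 ⊕ K) = M1 ⊕ M2 — the shared key cancels under XOR.
149 ⊕  46 = 187
193 ⊕  14 = 207
217 ⊕ 148 =  77
216 ⊕ 248 =  32
 95 ⊕  97 =  62
  9 ⊕ 208 = 217
 30 ⊕ 128 = 158
 10 ⊕ 168 = 162

bb cf 4d 20 3e d9 9e a2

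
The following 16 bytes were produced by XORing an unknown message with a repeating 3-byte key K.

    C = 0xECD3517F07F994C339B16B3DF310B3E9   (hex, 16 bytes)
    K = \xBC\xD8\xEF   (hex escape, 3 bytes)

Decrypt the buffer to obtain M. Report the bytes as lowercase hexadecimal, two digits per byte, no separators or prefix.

The 3-byte key repeats, so the effective keystream is bc d8 ef bc d8 ef bc d8 ef bc d8 ef bc d8 ef bc.
byte 0: ec xor bc = 50
byte 1: d3 xor d8 = 0b
byte 2: 51 xor ef = be
byte 3: 7f xor bc = c3
byte 4: 07 xor d8 = df
byte 5: f9 xor ef = 16
byte 6: 94 xor bc = 28
byte 7: c3 xor d8 = 1b
byte 8: 39 xor ef = d6
byte 9: b1 xor bc = 0d
byte 10: 6b xor d8 = b3
byte 11: 3d xor ef = d2
byte 12: f3 xor bc = 4f
byte 13: 10 xor d8 = c8
byte 14: b3 xor ef = 5c
byte 15: e9 xor bc = 55

500bbec3df16281bd60db3d24fc85c55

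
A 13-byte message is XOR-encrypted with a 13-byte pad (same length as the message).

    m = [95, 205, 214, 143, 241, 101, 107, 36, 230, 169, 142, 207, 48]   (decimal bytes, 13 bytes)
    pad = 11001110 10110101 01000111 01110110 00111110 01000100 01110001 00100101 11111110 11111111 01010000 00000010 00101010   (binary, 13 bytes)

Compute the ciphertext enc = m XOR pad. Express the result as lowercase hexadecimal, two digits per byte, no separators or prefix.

917891f9cf211a011856decd1a

5f xor ce = 91
cd xor b5 = 78
d6 xor 47 = 91
8f xor 76 = f9
f1 xor 3e = cf
65 xor 44 = 21
6b xor 71 = 1a
24 xor 25 = 01
e6 xor fe = 18
a9 xor ff = 56
8e xor 50 = de
cf xor 02 = cd
30 xor 2a = 1a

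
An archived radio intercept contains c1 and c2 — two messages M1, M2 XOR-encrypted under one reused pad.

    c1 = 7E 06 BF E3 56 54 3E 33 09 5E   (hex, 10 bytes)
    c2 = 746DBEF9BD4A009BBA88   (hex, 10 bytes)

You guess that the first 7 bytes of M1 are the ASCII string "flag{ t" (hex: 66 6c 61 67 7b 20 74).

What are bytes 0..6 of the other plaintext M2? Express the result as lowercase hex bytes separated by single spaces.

6c 07 60 7d 90 3e 4a

First, c1 ⊕ c2 = (M1 ⊕ K) ⊕ (M2 ⊕ K) = M1 ⊕ M2, so the key drops out. Then M2 = (M1 ⊕ M2) ⊕ M1 over the first 7 bytes.
byte 0: (7e ^ 74) ^ 66 = 0a ^ 66 = 6c
byte 1: (06 ^ 6d) ^ 6c = 6b ^ 6c = 07
byte 2: (bf ^ be) ^ 61 = 01 ^ 61 = 60
byte 3: (e3 ^ f9) ^ 67 = 1a ^ 67 = 7d
byte 4: (56 ^ bd) ^ 7b = eb ^ 7b = 90
byte 5: (54 ^ 4a) ^ 20 = 1e ^ 20 = 3e
byte 6: (3e ^ 00) ^ 74 = 3e ^ 74 = 4a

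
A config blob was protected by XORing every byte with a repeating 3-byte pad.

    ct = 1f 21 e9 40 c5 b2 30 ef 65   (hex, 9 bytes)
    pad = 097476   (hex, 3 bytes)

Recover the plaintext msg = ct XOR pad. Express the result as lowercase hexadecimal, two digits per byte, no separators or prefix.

16559f49b1c4399b13

The 3-byte key repeats, so the effective keystream is 09 74 76 09 74 76 09 74 76.
byte 0: 1f XOR 09 = 16
byte 1: 21 XOR 74 = 55
byte 2: e9 XOR 76 = 9f
byte 3: 40 XOR 09 = 49
byte 4: c5 XOR 74 = b1
byte 5: b2 XOR 76 = c4
byte 6: 30 XOR 09 = 39
byte 7: ef XOR 74 = 9b
byte 8: 65 XOR 76 = 13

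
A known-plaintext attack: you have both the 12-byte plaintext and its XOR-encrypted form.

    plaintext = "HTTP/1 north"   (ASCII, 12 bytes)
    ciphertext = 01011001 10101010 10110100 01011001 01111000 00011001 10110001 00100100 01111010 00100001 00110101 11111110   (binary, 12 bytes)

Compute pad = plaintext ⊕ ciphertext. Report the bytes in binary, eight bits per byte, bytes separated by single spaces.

Since ciphertext = plaintext ⊕ pad, XORing both sides with plaintext gives pad = plaintext ⊕ ciphertext.
 72 xor  89 =  17
 84 xor 170 = 254
 84 xor 180 = 224
 80 xor  89 =   9
 47 xor 120 =  87
 49 xor  25 =  40
 32 xor 177 = 145
110 xor  36 =  74
111 xor 122 =  21
114 xor  33 =  83
116 xor  53 =  65
104 xor 254 = 150

00010001 11111110 11100000 00001001 01010111 00101000 10010001 01001010 00010101 01010011 01000001 10010110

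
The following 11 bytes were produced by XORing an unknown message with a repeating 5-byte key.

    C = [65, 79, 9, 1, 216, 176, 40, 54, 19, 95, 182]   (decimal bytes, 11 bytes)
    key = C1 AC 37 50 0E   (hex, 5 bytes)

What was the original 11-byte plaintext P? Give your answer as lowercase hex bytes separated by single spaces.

80 e3 3e 51 d6 71 84 01 43 51 77

The 5-byte key repeats, so the effective keystream is c1 ac 37 50 0e c1 ac 37 50 0e c1.
byte 0: 41 XOR c1 = 80
byte 1: 4f XOR ac = e3
byte 2: 09 XOR 37 = 3e
byte 3: 01 XOR 50 = 51
byte 4: d8 XOR 0e = d6
byte 5: b0 XOR c1 = 71
byte 6: 28 XOR ac = 84
byte 7: 36 XOR 37 = 01
byte 8: 13 XOR 50 = 43
byte 9: 5f XOR 0e = 51
byte 10: b6 XOR c1 = 77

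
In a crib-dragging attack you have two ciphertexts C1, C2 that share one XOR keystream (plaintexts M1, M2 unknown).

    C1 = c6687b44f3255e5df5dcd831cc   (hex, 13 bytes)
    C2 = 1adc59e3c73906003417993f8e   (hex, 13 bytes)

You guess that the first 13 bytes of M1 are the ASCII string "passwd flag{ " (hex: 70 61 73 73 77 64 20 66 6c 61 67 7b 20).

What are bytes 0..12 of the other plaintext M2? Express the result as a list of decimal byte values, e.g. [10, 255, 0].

First, C1 ⊕ C2 = (M1 ⊕ K) ⊕ (M2 ⊕ K) = M1 ⊕ M2, so the key drops out. Then M2 = (M1 ⊕ M2) ⊕ M1 over the first 13 bytes.
byte 0: (c6 xor 1a) xor 70 = dc xor 70 = ac
byte 1: (68 xor dc) xor 61 = b4 xor 61 = d5
byte 2: (7b xor 59) xor 73 = 22 xor 73 = 51
byte 3: (44 xor e3) xor 73 = a7 xor 73 = d4
byte 4: (f3 xor c7) xor 77 = 34 xor 77 = 43
byte 5: (25 xor 39) xor 64 = 1c xor 64 = 78
byte 6: (5e xor 06) xor 20 = 58 xor 20 = 78
byte 7: (5d xor 00) xor 66 = 5d xor 66 = 3b
byte 8: (f5 xor 34) xor 6c = c1 xor 6c = ad
byte 9: (dc xor 17) xor 61 = cb xor 61 = aa
byte 10: (d8 xor 99) xor 67 = 41 xor 67 = 26
byte 11: (31 xor 3f) xor 7b = 0e xor 7b = 75
byte 12: (cc xor 8e) xor 20 = 42 xor 20 = 62

[172, 213, 81, 212, 67, 120, 120, 59, 173, 170, 38, 117, 98]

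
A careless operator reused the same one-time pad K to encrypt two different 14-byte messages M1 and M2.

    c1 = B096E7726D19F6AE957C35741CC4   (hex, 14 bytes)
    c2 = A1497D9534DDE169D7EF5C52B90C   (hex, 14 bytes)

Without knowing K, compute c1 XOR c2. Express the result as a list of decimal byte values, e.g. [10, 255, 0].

[17, 223, 154, 231, 89, 196, 23, 199, 66, 147, 105, 38, 165, 200]

c1 ⊕ c2 = (M1 ⊕ K) ⊕ (M2 ⊕ K) = M1 ⊕ M2 — the shared key cancels under XOR.
b0 xor a1 = 11
96 xor 49 = df
e7 xor 7d = 9a
72 xor 95 = e7
6d xor 34 = 59
19 xor dd = c4
f6 xor e1 = 17
ae xor 69 = c7
95 xor d7 = 42
7c xor ef = 93
35 xor 5c = 69
74 xor 52 = 26
1c xor b9 = a5
c4 xor 0c = c8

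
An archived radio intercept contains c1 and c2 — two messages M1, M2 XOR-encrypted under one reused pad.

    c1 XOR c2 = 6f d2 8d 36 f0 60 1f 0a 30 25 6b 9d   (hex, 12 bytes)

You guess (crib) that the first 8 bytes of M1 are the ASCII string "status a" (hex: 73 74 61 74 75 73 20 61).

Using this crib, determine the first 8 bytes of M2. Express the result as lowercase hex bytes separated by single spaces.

1c a6 ec 42 85 13 3f 6b

Since c1 ⊕ c2 = M1 ⊕ M2, XORing with the guessed M1 bytes yields the corresponding M2 bytes: M2 = (c1 ⊕ c2) ⊕ M1.
byte 0: 01101111 ^ 01110011 = 00011100
byte 1: 11010010 ^ 01110100 = 10100110
byte 2: 10001101 ^ 01100001 = 11101100
byte 3: 00110110 ^ 01110100 = 01000010
byte 4: 11110000 ^ 01110101 = 10000101
byte 5: 01100000 ^ 01110011 = 00010011
byte 6: 00011111 ^ 00100000 = 00111111
byte 7: 00001010 ^ 01100001 = 01101011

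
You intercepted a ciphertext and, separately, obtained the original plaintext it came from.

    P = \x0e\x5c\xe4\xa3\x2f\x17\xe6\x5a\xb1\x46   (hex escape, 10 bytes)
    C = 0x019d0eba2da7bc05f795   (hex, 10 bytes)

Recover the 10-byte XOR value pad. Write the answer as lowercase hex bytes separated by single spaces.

0f c1 ea 19 02 b0 5a 5f 46 d3

Since C = P ⊕ pad, XORing both sides with P gives pad = P ⊕ C.
byte 0: 00001110 xor 00000001 = 00001111
byte 1: 01011100 xor 10011101 = 11000001
byte 2: 11100100 xor 00001110 = 11101010
byte 3: 10100011 xor 10111010 = 00011001
byte 4: 00101111 xor 00101101 = 00000010
byte 5: 00010111 xor 10100111 = 10110000
byte 6: 11100110 xor 10111100 = 01011010
byte 7: 01011010 xor 00000101 = 01011111
byte 8: 10110001 xor 11110111 = 01000110
byte 9: 01000110 xor 10010101 = 11010011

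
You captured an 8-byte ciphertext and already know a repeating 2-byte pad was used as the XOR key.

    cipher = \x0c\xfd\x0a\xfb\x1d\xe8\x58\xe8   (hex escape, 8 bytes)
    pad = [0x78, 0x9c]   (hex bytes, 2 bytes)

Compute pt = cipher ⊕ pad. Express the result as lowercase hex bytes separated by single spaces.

The 2-byte key repeats, so the effective keystream is 78 9c 78 9c 78 9c 78 9c.
byte 0: 00001100 xor 01111000 = 01110100
byte 1: 11111101 xor 10011100 = 01100001
byte 2: 00001010 xor 01111000 = 01110010
byte 3: 11111011 xor 10011100 = 01100111
byte 4: 00011101 xor 01111000 = 01100101
byte 5: 11101000 xor 10011100 = 01110100
byte 6: 01011000 xor 01111000 = 00100000
byte 7: 11101000 xor 10011100 = 01110100

74 61 72 67 65 74 20 74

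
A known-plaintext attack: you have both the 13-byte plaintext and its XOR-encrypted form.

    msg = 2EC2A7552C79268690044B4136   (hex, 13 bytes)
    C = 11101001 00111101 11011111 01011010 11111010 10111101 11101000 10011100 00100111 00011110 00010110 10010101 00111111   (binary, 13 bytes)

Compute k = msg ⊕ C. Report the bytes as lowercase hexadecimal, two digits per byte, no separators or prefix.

Since C = msg ⊕ k, XORing both sides with msg gives k = msg ⊕ C.
byte 0: 00101110 xor 11101001 = 11000111
byte 1: 11000010 xor 00111101 = 11111111
byte 2: 10100111 xor 11011111 = 01111000
byte 3: 01010101 xor 01011010 = 00001111
byte 4: 00101100 xor 11111010 = 11010110
byte 5: 01111001 xor 10111101 = 11000100
byte 6: 00100110 xor 11101000 = 11001110
byte 7: 10000110 xor 10011100 = 00011010
byte 8: 10010000 xor 00100111 = 10110111
byte 9: 00000100 xor 00011110 = 00011010
byte 10: 01001011 xor 00010110 = 01011101
byte 11: 01000001 xor 10010101 = 11010100
byte 12: 00110110 xor 00111111 = 00001001

c7ff780fd6c4ce1ab71a5dd409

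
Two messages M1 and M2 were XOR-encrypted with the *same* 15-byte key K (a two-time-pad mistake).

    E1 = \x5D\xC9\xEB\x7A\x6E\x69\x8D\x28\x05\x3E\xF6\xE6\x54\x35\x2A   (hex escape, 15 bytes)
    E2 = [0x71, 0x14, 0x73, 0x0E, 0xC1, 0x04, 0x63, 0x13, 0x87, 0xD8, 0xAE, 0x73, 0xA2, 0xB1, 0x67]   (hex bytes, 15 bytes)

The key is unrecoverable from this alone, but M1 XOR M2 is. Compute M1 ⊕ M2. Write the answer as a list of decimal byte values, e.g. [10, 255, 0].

E1 ⊕ E2 = (M1 ⊕ K) ⊕ (M2 ⊕ K) = M1 ⊕ M2 — the shared key cancels under XOR.
byte 0: 5d ^ 71 = 2c
byte 1: c9 ^ 14 = dd
byte 2: eb ^ 73 = 98
byte 3: 7a ^ 0e = 74
byte 4: 6e ^ c1 = af
byte 5: 69 ^ 04 = 6d
byte 6: 8d ^ 63 = ee
byte 7: 28 ^ 13 = 3b
byte 8: 05 ^ 87 = 82
byte 9: 3e ^ d8 = e6
byte 10: f6 ^ ae = 58
byte 11: e6 ^ 73 = 95
byte 12: 54 ^ a2 = f6
byte 13: 35 ^ b1 = 84
byte 14: 2a ^ 67 = 4d

[44, 221, 152, 116, 175, 109, 238, 59, 130, 230, 88, 149, 246, 132, 77]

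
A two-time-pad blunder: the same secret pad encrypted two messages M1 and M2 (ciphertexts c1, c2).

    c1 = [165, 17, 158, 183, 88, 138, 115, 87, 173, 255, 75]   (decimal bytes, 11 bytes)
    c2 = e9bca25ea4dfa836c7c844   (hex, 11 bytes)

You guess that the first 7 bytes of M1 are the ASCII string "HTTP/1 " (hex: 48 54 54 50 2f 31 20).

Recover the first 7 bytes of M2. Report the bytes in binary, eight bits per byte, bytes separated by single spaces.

First, c1 ⊕ c2 = (M1 ⊕ K) ⊕ (M2 ⊕ K) = M1 ⊕ M2, so the key drops out. Then M2 = (M1 ⊕ M2) ⊕ M1 over the first 7 bytes.
byte 0: (a5 ⊕ e9) ⊕ 48 = 4c ⊕ 48 = 04
byte 1: (11 ⊕ bc) ⊕ 54 = ad ⊕ 54 = f9
byte 2: (9e ⊕ a2) ⊕ 54 = 3c ⊕ 54 = 68
byte 3: (b7 ⊕ 5e) ⊕ 50 = e9 ⊕ 50 = b9
byte 4: (58 ⊕ a4) ⊕ 2f = fc ⊕ 2f = d3
byte 5: (8a ⊕ df) ⊕ 31 = 55 ⊕ 31 = 64
byte 6: (73 ⊕ a8) ⊕ 20 = db ⊕ 20 = fb

00000100 11111001 01101000 10111001 11010011 01100100 11111011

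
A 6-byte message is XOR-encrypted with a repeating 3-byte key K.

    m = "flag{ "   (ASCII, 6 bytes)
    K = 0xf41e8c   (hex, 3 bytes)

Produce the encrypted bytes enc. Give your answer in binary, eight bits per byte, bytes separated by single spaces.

The 3-byte key repeats, so the effective keystream is f4 1e 8c f4 1e 8c.
byte 0: 66 ⊕ f4 = 92
byte 1: 6c ⊕ 1e = 72
byte 2: 61 ⊕ 8c = ed
byte 3: 67 ⊕ f4 = 93
byte 4: 7b ⊕ 1e = 65
byte 5: 20 ⊕ 8c = ac

10010010 01110010 11101101 10010011 01100101 10101100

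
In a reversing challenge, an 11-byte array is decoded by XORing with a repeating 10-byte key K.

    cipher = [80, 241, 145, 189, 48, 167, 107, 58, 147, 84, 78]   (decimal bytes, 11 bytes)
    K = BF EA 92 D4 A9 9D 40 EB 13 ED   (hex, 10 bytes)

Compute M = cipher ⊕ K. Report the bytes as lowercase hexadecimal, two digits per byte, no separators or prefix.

ef1b0369993a2bd180b9f1

The 10-byte key repeats, so the effective keystream is bf ea 92 d4 a9 9d 40 eb 13 ed bf.
byte 0: 50 ^ bf = ef
byte 1: f1 ^ ea = 1b
byte 2: 91 ^ 92 = 03
byte 3: bd ^ d4 = 69
byte 4: 30 ^ a9 = 99
byte 5: a7 ^ 9d = 3a
byte 6: 6b ^ 40 = 2b
byte 7: 3a ^ eb = d1
byte 8: 93 ^ 13 = 80
byte 9: 54 ^ ed = b9
byte 10: 4e ^ bf = f1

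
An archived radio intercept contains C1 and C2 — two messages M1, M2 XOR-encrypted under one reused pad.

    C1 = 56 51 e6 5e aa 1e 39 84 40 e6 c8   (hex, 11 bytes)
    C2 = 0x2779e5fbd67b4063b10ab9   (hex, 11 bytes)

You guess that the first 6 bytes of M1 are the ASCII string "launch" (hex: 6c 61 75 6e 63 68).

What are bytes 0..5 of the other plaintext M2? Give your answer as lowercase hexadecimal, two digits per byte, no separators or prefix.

First, C1 ⊕ C2 = (M1 ⊕ K) ⊕ (M2 ⊕ K) = M1 ⊕ M2, so the key drops out. Then M2 = (M1 ⊕ M2) ⊕ M1 over the first 6 bytes.
byte 0: (56 XOR 27) XOR 6c = 71 XOR 6c = 1d
byte 1: (51 XOR 79) XOR 61 = 28 XOR 61 = 49
byte 2: (e6 XOR e5) XOR 75 = 03 XOR 75 = 76
byte 3: (5e XOR fb) XOR 6e = a5 XOR 6e = cb
byte 4: (aa XOR d6) XOR 63 = 7c XOR 63 = 1f
byte 5: (1e XOR 7b) XOR 68 = 65 XOR 68 = 0d

1d4976cb1f0d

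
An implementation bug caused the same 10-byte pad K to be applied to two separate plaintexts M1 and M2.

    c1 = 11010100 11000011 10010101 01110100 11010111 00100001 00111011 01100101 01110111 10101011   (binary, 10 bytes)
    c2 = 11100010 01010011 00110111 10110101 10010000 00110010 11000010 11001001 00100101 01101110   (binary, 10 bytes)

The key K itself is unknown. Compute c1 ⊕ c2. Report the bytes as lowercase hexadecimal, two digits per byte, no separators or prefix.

c1 ⊕ c2 = (M1 ⊕ K) ⊕ (M2 ⊕ K) = M1 ⊕ M2 — the shared key cancels under XOR.
11010100 ^ 11100010 = 00110110
11000011 ^ 01010011 = 10010000
10010101 ^ 00110111 = 10100010
01110100 ^ 10110101 = 11000001
11010111 ^ 10010000 = 01000111
00100001 ^ 00110010 = 00010011
00111011 ^ 11000010 = 11111001
01100101 ^ 11001001 = 10101100
01110111 ^ 00100101 = 01010010
10101011 ^ 01101110 = 11000101

3690a2c14713f9ac52c5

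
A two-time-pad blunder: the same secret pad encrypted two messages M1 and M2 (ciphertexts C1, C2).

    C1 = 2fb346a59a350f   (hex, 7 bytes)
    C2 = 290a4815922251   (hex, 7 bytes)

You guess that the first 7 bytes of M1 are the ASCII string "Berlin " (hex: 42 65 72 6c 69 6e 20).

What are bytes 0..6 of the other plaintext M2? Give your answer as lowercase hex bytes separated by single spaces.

44 dc 7c dc 61 79 7e

First, C1 ⊕ C2 = (M1 ⊕ K) ⊕ (M2 ⊕ K) = M1 ⊕ M2, so the key drops out. Then M2 = (M1 ⊕ M2) ⊕ M1 over the first 7 bytes.
byte 0: (2f xor 29) xor 42 = 06 xor 42 = 44
byte 1: (b3 xor 0a) xor 65 = b9 xor 65 = dc
byte 2: (46 xor 48) xor 72 = 0e xor 72 = 7c
byte 3: (a5 xor 15) xor 6c = b0 xor 6c = dc
byte 4: (9a xor 92) xor 69 = 08 xor 69 = 61
byte 5: (35 xor 22) xor 6e = 17 xor 6e = 79
byte 6: (0f xor 51) xor 20 = 5e xor 20 = 7e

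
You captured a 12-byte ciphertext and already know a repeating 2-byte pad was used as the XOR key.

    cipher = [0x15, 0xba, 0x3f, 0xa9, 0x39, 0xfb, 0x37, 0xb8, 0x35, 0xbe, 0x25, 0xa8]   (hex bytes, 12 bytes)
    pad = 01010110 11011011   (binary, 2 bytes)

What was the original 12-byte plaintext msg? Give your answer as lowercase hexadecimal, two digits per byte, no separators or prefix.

436169726f20616363657373

The 2-byte key repeats, so the effective keystream is 56 db 56 db 56 db 56 db 56 db 56 db.
byte 0: 15 xor 56 = 43
byte 1: ba xor db = 61
byte 2: 3f xor 56 = 69
byte 3: a9 xor db = 72
byte 4: 39 xor 56 = 6f
byte 5: fb xor db = 20
byte 6: 37 xor 56 = 61
byte 7: b8 xor db = 63
byte 8: 35 xor 56 = 63
byte 9: be xor db = 65
byte 10: 25 xor 56 = 73
byte 11: a8 xor db = 73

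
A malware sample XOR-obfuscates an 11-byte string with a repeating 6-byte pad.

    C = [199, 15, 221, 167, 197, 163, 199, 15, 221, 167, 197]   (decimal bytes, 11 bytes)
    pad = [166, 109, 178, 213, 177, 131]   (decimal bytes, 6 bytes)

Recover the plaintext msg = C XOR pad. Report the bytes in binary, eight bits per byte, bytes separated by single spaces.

01100001 01100010 01101111 01110010 01110100 00100000 01100001 01100010 01101111 01110010 01110100

The 6-byte key repeats, so the effective keystream is a6 6d b2 d5 b1 83 a6 6d b2 d5 b1.
byte 0: c7 ⊕ a6 = 61
byte 1: 0f ⊕ 6d = 62
byte 2: dd ⊕ b2 = 6f
byte 3: a7 ⊕ d5 = 72
byte 4: c5 ⊕ b1 = 74
byte 5: a3 ⊕ 83 = 20
byte 6: c7 ⊕ a6 = 61
byte 7: 0f ⊕ 6d = 62
byte 8: dd ⊕ b2 = 6f
byte 9: a7 ⊕ d5 = 72
byte 10: c5 ⊕ b1 = 74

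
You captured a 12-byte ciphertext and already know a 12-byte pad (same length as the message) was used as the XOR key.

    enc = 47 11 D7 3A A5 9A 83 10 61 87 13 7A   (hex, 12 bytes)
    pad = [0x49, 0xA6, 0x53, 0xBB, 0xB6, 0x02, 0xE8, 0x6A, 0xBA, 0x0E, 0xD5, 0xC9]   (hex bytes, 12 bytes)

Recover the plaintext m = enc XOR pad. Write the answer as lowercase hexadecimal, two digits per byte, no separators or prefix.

XOR is its own inverse, so applying the key byte-wise gives the result directly.
byte 0: 47 xor 49 = 0e
byte 1: 11 xor a6 = b7
byte 2: d7 xor 53 = 84
byte 3: 3a xor bb = 81
byte 4: a5 xor b6 = 13
byte 5: 9a xor 02 = 98
byte 6: 83 xor e8 = 6b
byte 7: 10 xor 6a = 7a
byte 8: 61 xor ba = db
byte 9: 87 xor 0e = 89
byte 10: 13 xor d5 = c6
byte 11: 7a xor c9 = b3

0eb7848113986b7adb89c6b3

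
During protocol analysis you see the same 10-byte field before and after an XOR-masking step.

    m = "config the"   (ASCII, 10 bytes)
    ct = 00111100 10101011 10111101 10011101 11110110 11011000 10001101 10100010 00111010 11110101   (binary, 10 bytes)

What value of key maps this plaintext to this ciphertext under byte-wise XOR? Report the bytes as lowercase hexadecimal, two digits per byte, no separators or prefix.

5fc4d3fb9fbfadd65290

Since ct = m ⊕ key, XORing both sides with m gives key = m ⊕ ct.
63 ⊕ 3c = 5f
6f ⊕ ab = c4
6e ⊕ bd = d3
66 ⊕ 9d = fb
69 ⊕ f6 = 9f
67 ⊕ d8 = bf
20 ⊕ 8d = ad
74 ⊕ a2 = d6
68 ⊕ 3a = 52
65 ⊕ f5 = 90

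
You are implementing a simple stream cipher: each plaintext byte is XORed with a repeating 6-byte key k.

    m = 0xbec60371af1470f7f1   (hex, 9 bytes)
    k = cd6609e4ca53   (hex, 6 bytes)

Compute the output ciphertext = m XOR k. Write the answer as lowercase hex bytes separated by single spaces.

The 6-byte key repeats, so the effective keystream is cd 66 09 e4 ca 53 cd 66 09.
byte 0: 10111110 XOR 11001101 = 01110011
byte 1: 11000110 XOR 01100110 = 10100000
byte 2: 00000011 XOR 00001001 = 00001010
byte 3: 01110001 XOR 11100100 = 10010101
byte 4: 10101111 XOR 11001010 = 01100101
byte 5: 00010100 XOR 01010011 = 01000111
byte 6: 01110000 XOR 11001101 = 10111101
byte 7: 11110111 XOR 01100110 = 10010001
byte 8: 11110001 XOR 00001001 = 11111000

73 a0 0a 95 65 47 bd 91 f8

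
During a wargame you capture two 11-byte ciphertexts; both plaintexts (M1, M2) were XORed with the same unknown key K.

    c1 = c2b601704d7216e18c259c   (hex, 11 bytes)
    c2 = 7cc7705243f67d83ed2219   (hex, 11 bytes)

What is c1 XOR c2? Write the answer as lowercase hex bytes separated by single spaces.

c1 ⊕ c2 = (M1 ⊕ K) ⊕ (M2 ⊕ K) = M1 ⊕ M2 — the shared key cancels under XOR.
c2 XOR 7c = be
b6 XOR c7 = 71
01 XOR 70 = 71
70 XOR 52 = 22
4d XOR 43 = 0e
72 XOR f6 = 84
16 XOR 7d = 6b
e1 XOR 83 = 62
8c XOR ed = 61
25 XOR 22 = 07
9c XOR 19 = 85

be 71 71 22 0e 84 6b 62 61 07 85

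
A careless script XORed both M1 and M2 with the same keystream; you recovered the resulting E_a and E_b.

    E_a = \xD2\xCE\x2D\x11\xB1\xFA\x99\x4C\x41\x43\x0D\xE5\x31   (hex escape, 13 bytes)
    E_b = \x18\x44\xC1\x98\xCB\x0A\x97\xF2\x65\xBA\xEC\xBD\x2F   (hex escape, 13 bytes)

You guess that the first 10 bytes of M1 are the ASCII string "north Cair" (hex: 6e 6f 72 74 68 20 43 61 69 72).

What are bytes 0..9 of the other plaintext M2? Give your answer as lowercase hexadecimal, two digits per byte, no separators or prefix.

First, E_a ⊕ E_b = (M1 ⊕ K) ⊕ (M2 ⊕ K) = M1 ⊕ M2, so the key drops out. Then M2 = (M1 ⊕ M2) ⊕ M1 over the first 10 bytes.
byte 0: (d2 ⊕ 18) ⊕ 6e = ca ⊕ 6e = a4
byte 1: (ce ⊕ 44) ⊕ 6f = 8a ⊕ 6f = e5
byte 2: (2d ⊕ c1) ⊕ 72 = ec ⊕ 72 = 9e
byte 3: (11 ⊕ 98) ⊕ 74 = 89 ⊕ 74 = fd
byte 4: (b1 ⊕ cb) ⊕ 68 = 7a ⊕ 68 = 12
byte 5: (fa ⊕ 0a) ⊕ 20 = f0 ⊕ 20 = d0
byte 6: (99 ⊕ 97) ⊕ 43 = 0e ⊕ 43 = 4d
byte 7: (4c ⊕ f2) ⊕ 61 = be ⊕ 61 = df
byte 8: (41 ⊕ 65) ⊕ 69 = 24 ⊕ 69 = 4d
byte 9: (43 ⊕ ba) ⊕ 72 = f9 ⊕ 72 = 8b

a4e59efd12d04ddf4d8b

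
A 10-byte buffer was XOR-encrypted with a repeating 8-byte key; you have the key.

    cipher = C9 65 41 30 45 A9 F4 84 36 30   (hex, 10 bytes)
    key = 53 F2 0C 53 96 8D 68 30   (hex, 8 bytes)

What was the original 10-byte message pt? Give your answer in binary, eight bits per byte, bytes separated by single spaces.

The 8-byte key repeats, so the effective keystream is 53 f2 0c 53 96 8d 68 30 53 f2.
byte 0: c9 ^ 53 = 9a
byte 1: 65 ^ f2 = 97
byte 2: 41 ^ 0c = 4d
byte 3: 30 ^ 53 = 63
byte 4: 45 ^ 96 = d3
byte 5: a9 ^ 8d = 24
byte 6: f4 ^ 68 = 9c
byte 7: 84 ^ 30 = b4
byte 8: 36 ^ 53 = 65
byte 9: 30 ^ f2 = c2

10011010 10010111 01001101 01100011 11010011 00100100 10011100 10110100 01100101 11000010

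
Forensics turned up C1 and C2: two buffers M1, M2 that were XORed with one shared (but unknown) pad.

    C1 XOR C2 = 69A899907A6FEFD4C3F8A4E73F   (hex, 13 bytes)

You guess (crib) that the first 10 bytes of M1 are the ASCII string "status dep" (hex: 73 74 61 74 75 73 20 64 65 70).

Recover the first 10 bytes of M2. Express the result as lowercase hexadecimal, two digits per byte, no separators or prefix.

Since C1 ⊕ C2 = M1 ⊕ M2, XORing with the guessed M1 bytes yields the corresponding M2 bytes: M2 = (C1 ⊕ C2) ⊕ M1.
byte 0: 69 ^ 73 = 1a
byte 1: a8 ^ 74 = dc
byte 2: 99 ^ 61 = f8
byte 3: 90 ^ 74 = e4
byte 4: 7a ^ 75 = 0f
byte 5: 6f ^ 73 = 1c
byte 6: ef ^ 20 = cf
byte 7: d4 ^ 64 = b0
byte 8: c3 ^ 65 = a6
byte 9: f8 ^ 70 = 88

1adcf8e40f1ccfb0a688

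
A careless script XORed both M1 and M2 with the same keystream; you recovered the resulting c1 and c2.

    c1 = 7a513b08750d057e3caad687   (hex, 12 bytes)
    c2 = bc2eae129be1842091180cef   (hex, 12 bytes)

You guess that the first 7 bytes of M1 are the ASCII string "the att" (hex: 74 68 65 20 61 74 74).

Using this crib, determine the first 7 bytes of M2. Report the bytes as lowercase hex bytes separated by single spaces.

b2 17 f0 3a 8f 98 f5

First, c1 ⊕ c2 = (M1 ⊕ K) ⊕ (M2 ⊕ K) = M1 ⊕ M2, so the key drops out. Then M2 = (M1 ⊕ M2) ⊕ M1 over the first 7 bytes.
byte 0: (7a ^ bc) ^ 74 = c6 ^ 74 = b2
byte 1: (51 ^ 2e) ^ 68 = 7f ^ 68 = 17
byte 2: (3b ^ ae) ^ 65 = 95 ^ 65 = f0
byte 3: (08 ^ 12) ^ 20 = 1a ^ 20 = 3a
byte 4: (75 ^ 9b) ^ 61 = ee ^ 61 = 8f
byte 5: (0d ^ e1) ^ 74 = ec ^ 74 = 98
byte 6: (05 ^ 84) ^ 74 = 81 ^ 74 = f5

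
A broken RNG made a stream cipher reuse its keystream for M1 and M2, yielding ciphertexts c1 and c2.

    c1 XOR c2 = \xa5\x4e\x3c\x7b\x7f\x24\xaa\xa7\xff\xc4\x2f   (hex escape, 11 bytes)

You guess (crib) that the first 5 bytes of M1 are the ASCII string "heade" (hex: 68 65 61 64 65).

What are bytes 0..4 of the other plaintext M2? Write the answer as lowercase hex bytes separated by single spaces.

Since c1 ⊕ c2 = M1 ⊕ M2, XORing with the guessed M1 bytes yields the corresponding M2 bytes: M2 = (c1 ⊕ c2) ⊕ M1.
a5 xor 68 = cd
4e xor 65 = 2b
3c xor 61 = 5d
7b xor 64 = 1f
7f xor 65 = 1a

cd 2b 5d 1f 1a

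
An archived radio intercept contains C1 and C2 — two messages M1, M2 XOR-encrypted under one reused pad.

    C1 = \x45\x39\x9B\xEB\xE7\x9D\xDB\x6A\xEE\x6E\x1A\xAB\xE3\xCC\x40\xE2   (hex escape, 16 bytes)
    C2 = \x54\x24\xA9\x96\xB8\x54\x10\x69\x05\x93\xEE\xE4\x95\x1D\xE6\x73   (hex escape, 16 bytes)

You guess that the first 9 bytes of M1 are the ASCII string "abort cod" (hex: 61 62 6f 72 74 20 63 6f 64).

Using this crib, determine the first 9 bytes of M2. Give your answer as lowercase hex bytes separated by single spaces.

70 7f 5d 0f 2b e9 a8 6c 8f

First, C1 ⊕ C2 = (M1 ⊕ K) ⊕ (M2 ⊕ K) = M1 ⊕ M2, so the key drops out. Then M2 = (M1 ⊕ M2) ⊕ M1 over the first 9 bytes.
byte 0: (45 ^ 54) ^ 61 = 11 ^ 61 = 70
byte 1: (39 ^ 24) ^ 62 = 1d ^ 62 = 7f
byte 2: (9b ^ a9) ^ 6f = 32 ^ 6f = 5d
byte 3: (eb ^ 96) ^ 72 = 7d ^ 72 = 0f
byte 4: (e7 ^ b8) ^ 74 = 5f ^ 74 = 2b
byte 5: (9d ^ 54) ^ 20 = c9 ^ 20 = e9
byte 6: (db ^ 10) ^ 63 = cb ^ 63 = a8
byte 7: (6a ^ 69) ^ 6f = 03 ^ 6f = 6c
byte 8: (ee ^ 05) ^ 64 = eb ^ 64 = 8f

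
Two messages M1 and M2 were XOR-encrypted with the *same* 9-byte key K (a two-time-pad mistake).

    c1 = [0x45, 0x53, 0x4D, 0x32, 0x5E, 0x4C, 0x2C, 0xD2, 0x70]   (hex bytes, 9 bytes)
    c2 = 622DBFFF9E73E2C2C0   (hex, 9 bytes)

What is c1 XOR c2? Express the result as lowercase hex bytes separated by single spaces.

c1 ⊕ c2 = (M1 ⊕ K) ⊕ (M2 ⊕ K) = M1 ⊕ M2 — the shared key cancels under XOR.
45 ⊕ 62 = 27
53 ⊕ 2d = 7e
4d ⊕ bf = f2
32 ⊕ ff = cd
5e ⊕ 9e = c0
4c ⊕ 73 = 3f
2c ⊕ e2 = ce
d2 ⊕ c2 = 10
70 ⊕ c0 = b0

27 7e f2 cd c0 3f ce 10 b0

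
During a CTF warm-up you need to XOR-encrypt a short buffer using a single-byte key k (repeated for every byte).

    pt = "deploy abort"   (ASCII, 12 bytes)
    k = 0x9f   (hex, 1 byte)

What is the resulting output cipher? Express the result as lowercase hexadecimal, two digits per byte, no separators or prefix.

The 1-byte key repeats, so the effective keystream is 9f 9f 9f 9f 9f 9f 9f 9f 9f 9f 9f 9f.
byte 0: 64 xor 9f = fb
byte 1: 65 xor 9f = fa
byte 2: 70 xor 9f = ef
byte 3: 6c xor 9f = f3
byte 4: 6f xor 9f = f0
byte 5: 79 xor 9f = e6
byte 6: 20 xor 9f = bf
byte 7: 61 xor 9f = fe
byte 8: 62 xor 9f = fd
byte 9: 6f xor 9f = f0
byte 10: 72 xor 9f = ed
byte 11: 74 xor 9f = eb

fbfaeff3f0e6bffefdf0edeb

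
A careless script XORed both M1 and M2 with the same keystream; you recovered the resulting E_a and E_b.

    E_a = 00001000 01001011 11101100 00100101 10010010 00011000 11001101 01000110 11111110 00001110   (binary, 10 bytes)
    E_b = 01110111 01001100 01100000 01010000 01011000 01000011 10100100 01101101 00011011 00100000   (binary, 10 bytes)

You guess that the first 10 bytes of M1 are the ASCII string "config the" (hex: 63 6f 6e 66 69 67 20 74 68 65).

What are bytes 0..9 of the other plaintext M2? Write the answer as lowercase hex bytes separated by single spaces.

1c 68 e2 13 a3 3c 49 5f 8d 4b

First, E_a ⊕ E_b = (M1 ⊕ K) ⊕ (M2 ⊕ K) = M1 ⊕ M2, so the key drops out. Then M2 = (M1 ⊕ M2) ⊕ M1 over the first 10 bytes.
byte 0: (08 xor 77) xor 63 = 7f xor 63 = 1c
byte 1: (4b xor 4c) xor 6f = 07 xor 6f = 68
byte 2: (ec xor 60) xor 6e = 8c xor 6e = e2
byte 3: (25 xor 50) xor 66 = 75 xor 66 = 13
byte 4: (92 xor 58) xor 69 = ca xor 69 = a3
byte 5: (18 xor 43) xor 67 = 5b xor 67 = 3c
byte 6: (cd xor a4) xor 20 = 69 xor 20 = 49
byte 7: (46 xor 6d) xor 74 = 2b xor 74 = 5f
byte 8: (fe xor 1b) xor 68 = e5 xor 68 = 8d
byte 9: (0e xor 20) xor 65 = 2e xor 65 = 4b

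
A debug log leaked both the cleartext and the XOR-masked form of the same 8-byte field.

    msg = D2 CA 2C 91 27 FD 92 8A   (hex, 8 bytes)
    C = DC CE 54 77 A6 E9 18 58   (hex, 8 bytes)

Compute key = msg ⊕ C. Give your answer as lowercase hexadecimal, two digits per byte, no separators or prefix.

0e0478e681148ad2

Since C = msg ⊕ key, XORing both sides with msg gives key = msg ⊕ C.
210 ⊕ 220 =  14
202 ⊕ 206 =   4
 44 ⊕  84 = 120
145 ⊕ 119 = 230
 39 ⊕ 166 = 129
253 ⊕ 233 =  20
146 ⊕  24 = 138
138 ⊕  88 = 210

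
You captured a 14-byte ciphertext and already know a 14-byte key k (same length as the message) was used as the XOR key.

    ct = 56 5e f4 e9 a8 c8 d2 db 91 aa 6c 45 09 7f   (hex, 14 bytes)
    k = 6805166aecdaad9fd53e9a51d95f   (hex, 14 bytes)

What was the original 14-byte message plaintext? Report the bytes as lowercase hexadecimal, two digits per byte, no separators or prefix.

XOR is its own inverse, so applying the key byte-wise gives the result directly.
56 ^ 68 = 3e
5e ^ 05 = 5b
f4 ^ 16 = e2
e9 ^ 6a = 83
a8 ^ ec = 44
c8 ^ da = 12
d2 ^ ad = 7f
db ^ 9f = 44
91 ^ d5 = 44
aa ^ 3e = 94
6c ^ 9a = f6
45 ^ 51 = 14
09 ^ d9 = d0
7f ^ 5f = 20

3e5be28344127f444494f614d020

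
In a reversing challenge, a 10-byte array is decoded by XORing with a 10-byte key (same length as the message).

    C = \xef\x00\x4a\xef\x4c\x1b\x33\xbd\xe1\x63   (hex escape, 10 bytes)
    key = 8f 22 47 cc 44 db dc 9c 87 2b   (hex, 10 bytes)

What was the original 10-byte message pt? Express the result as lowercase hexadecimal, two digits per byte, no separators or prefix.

XOR is its own inverse, so applying the key byte-wise gives the result directly.
byte 0: ef ⊕ 8f = 60
byte 1: 00 ⊕ 22 = 22
byte 2: 4a ⊕ 47 = 0d
byte 3: ef ⊕ cc = 23
byte 4: 4c ⊕ 44 = 08
byte 5: 1b ⊕ db = c0
byte 6: 33 ⊕ dc = ef
byte 7: bd ⊕ 9c = 21
byte 8: e1 ⊕ 87 = 66
byte 9: 63 ⊕ 2b = 48

60220d2308c0ef216648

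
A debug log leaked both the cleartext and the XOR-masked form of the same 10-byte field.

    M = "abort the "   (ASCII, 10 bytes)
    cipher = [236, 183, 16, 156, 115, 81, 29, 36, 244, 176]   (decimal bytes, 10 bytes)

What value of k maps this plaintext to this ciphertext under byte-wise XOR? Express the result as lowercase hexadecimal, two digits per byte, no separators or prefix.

8dd57fee0771694c9190

Since cipher = M ⊕ k, XORing both sides with M gives k = M ⊕ cipher.
61 ⊕ ec = 8d
62 ⊕ b7 = d5
6f ⊕ 10 = 7f
72 ⊕ 9c = ee
74 ⊕ 73 = 07
20 ⊕ 51 = 71
74 ⊕ 1d = 69
68 ⊕ 24 = 4c
65 ⊕ f4 = 91
20 ⊕ b0 = 90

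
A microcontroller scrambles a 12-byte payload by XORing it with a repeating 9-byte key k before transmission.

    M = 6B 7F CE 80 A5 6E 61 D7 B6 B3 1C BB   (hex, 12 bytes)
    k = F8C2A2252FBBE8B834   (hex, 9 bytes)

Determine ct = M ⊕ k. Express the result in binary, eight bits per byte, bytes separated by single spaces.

10010011 10111101 01101100 10100101 10001010 11010101 10001001 01101111 10000010 01001011 11011110 00011001

The 9-byte key repeats, so the effective keystream is f8 c2 a2 25 2f bb e8 b8 34 f8 c2 a2.
byte 0: 107 ^ 248 = 147
byte 1: 127 ^ 194 = 189
byte 2: 206 ^ 162 = 108
byte 3: 128 ^  37 = 165
byte 4: 165 ^  47 = 138
byte 5: 110 ^ 187 = 213
byte 6:  97 ^ 232 = 137
byte 7: 215 ^ 184 = 111
byte 8: 182 ^  52 = 130
byte 9: 179 ^ 248 =  75
byte 10:  28 ^ 194 = 222
byte 11: 187 ^ 162 =  25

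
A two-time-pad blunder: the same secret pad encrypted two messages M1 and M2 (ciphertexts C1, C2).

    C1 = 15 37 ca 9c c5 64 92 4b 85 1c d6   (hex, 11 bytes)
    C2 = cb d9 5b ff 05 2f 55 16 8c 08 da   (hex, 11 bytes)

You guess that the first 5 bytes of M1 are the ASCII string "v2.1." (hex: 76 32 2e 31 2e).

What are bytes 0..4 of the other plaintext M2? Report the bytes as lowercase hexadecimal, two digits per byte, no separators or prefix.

a8dcbf52ee

First, C1 ⊕ C2 = (M1 ⊕ K) ⊕ (M2 ⊕ K) = M1 ⊕ M2, so the key drops out. Then M2 = (M1 ⊕ M2) ⊕ M1 over the first 5 bytes.
byte 0: (15 ^ cb) ^ 76 = de ^ 76 = a8
byte 1: (37 ^ d9) ^ 32 = ee ^ 32 = dc
byte 2: (ca ^ 5b) ^ 2e = 91 ^ 2e = bf
byte 3: (9c ^ ff) ^ 31 = 63 ^ 31 = 52
byte 4: (c5 ^ 05) ^ 2e = c0 ^ 2e = ee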